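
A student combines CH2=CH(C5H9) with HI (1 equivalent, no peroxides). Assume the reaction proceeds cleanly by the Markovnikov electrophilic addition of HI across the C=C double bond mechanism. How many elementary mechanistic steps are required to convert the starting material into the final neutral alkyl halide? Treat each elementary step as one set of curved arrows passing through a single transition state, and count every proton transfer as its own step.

3

Step 1: Electrophilic addition begins with the π(C=C) electrons forming a bond to the proton of HI. Following Markovnikov's rule, the resulting cation is secondary. The H–I bond breaks heterolytically, releasing I⁻.
Step 2: A hydride (H with its bonding pair) migrates from the adjacent cyclopentyl carbon to the cationic centre — a 1,2-hydride shift — upgrading the secondary cation to a tertiary one.
Step 3: I⁻ captures the cation: a lone pair on I⁻ fills the empty p orbital, producing the alkyl halide product.
Total: 3 elementary steps.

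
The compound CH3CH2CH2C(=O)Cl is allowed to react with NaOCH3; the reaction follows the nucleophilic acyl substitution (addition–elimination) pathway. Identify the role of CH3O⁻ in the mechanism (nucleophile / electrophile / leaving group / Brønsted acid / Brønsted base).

nucleophile

Step 1: Nucleophilic addition of CH3O⁻ to the acyl carbon breaks the π(C=O) bond and yields a tetrahedral, anionic intermediate.
CH3O⁻ donates an electron pair to form a new σ-bond to carbon — it is the nucleophile.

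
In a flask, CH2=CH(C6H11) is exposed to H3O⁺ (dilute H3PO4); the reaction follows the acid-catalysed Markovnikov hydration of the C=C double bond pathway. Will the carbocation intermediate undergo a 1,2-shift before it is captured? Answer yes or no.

yes

The first-formed carbocation is secondary.
The adjacent cyclohexyl carbon already bears 2 other carbon substituents and has a hydrogen to migrate; after a 1,2-hydride shift from that carbon the positive charge sits on a tertiary centre.
Tertiary is more stable than secondary, so the shift occurs.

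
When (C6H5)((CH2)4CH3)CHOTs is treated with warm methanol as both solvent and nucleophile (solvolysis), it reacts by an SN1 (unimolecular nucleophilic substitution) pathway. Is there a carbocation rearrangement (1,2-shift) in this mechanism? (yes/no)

no

The first-formed carbocation is secondary.
No single 1,2-shift to an adjacent carbon would produce a more-substituted cation than the one already present, so no rearrangement occurs.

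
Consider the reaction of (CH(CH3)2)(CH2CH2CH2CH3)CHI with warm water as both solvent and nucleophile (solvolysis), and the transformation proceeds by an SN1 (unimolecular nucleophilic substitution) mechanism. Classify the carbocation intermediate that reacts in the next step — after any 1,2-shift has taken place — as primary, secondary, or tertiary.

tertiary

Step 1: Unassisted departure of I⁻ (taking the C–I bonding pair) generates a secondary carbocation.
Step 2: A 1,2-hydride shift from the adjacent isopropyl carbon moves the positive charge from the secondary centre to an adjacent carbon, generating a more stable tertiary carbocation.
The cation rearranges from secondary to tertiary via a 1,2-hydride shift from the adjacent isopropyl carbon; the tertiary cation is what reacts next.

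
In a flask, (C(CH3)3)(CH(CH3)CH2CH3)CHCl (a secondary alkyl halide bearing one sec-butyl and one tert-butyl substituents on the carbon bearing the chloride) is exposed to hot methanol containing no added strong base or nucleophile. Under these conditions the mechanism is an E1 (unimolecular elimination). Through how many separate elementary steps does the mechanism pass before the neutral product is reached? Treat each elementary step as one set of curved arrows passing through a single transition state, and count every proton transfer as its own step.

3

Step 1: Rate-determining heterolysis of the C–Cl bond gives Cl⁻ and a secondary carbocation.
Step 2: A hydride (H with its bonding pair) migrates from the adjacent sec-butyl carbon to the cationic centre — a 1,2-hydride shift — upgrading the secondary cation to a tertiary one.
Step 3: Loss of a β-proton to a methanol molecule of the solvent: the C–H bonding pair collapses toward the cationic carbon to form the C=C π bond, yielding the alkene.
Total: 3 elementary steps.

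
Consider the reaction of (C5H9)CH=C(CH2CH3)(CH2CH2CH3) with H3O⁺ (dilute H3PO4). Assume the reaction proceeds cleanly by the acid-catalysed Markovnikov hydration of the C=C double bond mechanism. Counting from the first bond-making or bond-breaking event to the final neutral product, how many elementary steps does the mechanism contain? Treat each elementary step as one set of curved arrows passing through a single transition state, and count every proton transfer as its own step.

3

Step 1: The π electrons of the C=C bond attack a proton of H3O⁺; Markovnikov addition places the new C–H on the less-substituted alkene carbon, so the positive charge ends up on the more-substituted carbon — a tertiary carbocation. H2O is released.
(No 1,2-shift: no single shift to an adjacent carbon would give a more stable cation.)
Step 2: A lone pair on the oxygen of H2O attacks the carbocation, forming a C–O bond and an oxonium ion (a protonated alcohol).
Step 3: H2O removes a proton from the oxonium oxygen, regenerating H3O⁺ and giving the neutral alcohol.
Total: 3 elementary steps.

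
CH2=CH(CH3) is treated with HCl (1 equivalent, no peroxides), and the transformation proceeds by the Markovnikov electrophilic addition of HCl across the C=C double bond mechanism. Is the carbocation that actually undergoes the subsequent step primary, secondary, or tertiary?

secondary

Step 1: The π electrons of the C=C bond attack a proton of HCl; Markovnikov addition places the new C–H on the less-substituted alkene carbon, so the positive charge ends up on the more-substituted carbon — a secondary carbocation. The H–Cl bond breaks heterolytically, releasing Cl⁻.
No single 1,2-shift to an adjacent carbon would give a more-substituted cation, so no rearrangement occurs.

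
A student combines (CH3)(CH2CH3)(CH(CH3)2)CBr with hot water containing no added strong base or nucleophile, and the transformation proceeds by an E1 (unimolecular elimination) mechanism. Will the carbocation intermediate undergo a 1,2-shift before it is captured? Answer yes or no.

no

The first-formed carbocation is tertiary.
No single 1,2-shift to an adjacent carbon would produce a more-substituted cation than the one already present, so no rearrangement occurs.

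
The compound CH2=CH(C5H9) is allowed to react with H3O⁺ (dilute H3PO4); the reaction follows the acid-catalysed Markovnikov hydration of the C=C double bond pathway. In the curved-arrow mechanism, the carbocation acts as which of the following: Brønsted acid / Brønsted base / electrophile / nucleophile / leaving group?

Step 3: A lone pair on the oxygen of H2O attacks the carbocation, forming a C–O bond and an oxonium ion (a protonated alcohol).
The carbocation accepts an electron pair into an empty or π* orbital — it is the electrophile.

electrophile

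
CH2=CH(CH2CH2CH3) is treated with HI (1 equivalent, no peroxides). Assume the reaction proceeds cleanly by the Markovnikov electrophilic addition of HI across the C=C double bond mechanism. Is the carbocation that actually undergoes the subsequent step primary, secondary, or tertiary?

secondary

Step 1: The π electrons of the C=C bond attack a proton of HI; Markovnikov addition places the new C–H on the less-substituted alkene carbon, so the positive charge ends up on the more-substituted carbon — a secondary carbocation. The H–I bond breaks heterolytically, releasing I⁻.
No single 1,2-shift to an adjacent carbon would give a more-substituted cation, so no rearrangement occurs.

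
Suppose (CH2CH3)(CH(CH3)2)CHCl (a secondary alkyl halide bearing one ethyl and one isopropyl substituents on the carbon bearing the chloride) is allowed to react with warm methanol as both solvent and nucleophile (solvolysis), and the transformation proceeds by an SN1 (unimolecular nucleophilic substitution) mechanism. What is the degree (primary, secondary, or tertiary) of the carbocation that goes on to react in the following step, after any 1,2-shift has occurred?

tertiary

Step 1: Ionisation: the C–Cl σ-bond cleaves heterolytically; both bonding electrons depart with Cl⁻, leaving a secondary carbocation at the α-carbon.
Step 2: A hydride (H with its bonding pair) migrates from the adjacent isopropyl carbon to the cationic centre — a 1,2-hydride shift — upgrading the secondary cation to a tertiary one.
The cation rearranges from secondary to tertiary via a 1,2-hydride shift from the adjacent isopropyl carbon; the tertiary cation is what reacts next.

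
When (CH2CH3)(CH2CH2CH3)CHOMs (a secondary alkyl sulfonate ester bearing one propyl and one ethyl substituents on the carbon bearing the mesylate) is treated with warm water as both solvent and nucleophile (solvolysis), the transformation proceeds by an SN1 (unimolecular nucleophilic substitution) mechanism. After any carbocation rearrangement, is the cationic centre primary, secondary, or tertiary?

Step 1: Rate-determining heterolysis of the C–O bond gives MsO⁻ and a secondary carbocation.
No single 1,2-shift to an adjacent carbon would give a more-substituted cation, so no rearrangement occurs.

secondary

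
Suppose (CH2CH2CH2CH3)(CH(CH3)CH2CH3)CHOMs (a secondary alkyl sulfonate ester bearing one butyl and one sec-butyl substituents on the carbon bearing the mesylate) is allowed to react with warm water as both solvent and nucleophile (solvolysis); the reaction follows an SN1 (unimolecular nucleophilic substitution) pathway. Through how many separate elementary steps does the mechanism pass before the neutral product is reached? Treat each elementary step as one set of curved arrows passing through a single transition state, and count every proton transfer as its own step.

4

Step 1: Rate-determining heterolysis of the C–O bond gives MsO⁻ and a secondary carbocation.
Step 2: Carbocation rearrangement: a 1,2-hydride shift from the adjacent sec-butyl carbon converts the initially-formed secondary cation into the more stable tertiary cation.
Step 3: Nucleophilic capture: the oxygen of H2O bonds to the cationic carbon, producing an oxonium-ion intermediate.
Step 4: Deprotonation of the oxonium oxygen by solvent water yields the neutral alcohol.
Total: 4 elementary steps.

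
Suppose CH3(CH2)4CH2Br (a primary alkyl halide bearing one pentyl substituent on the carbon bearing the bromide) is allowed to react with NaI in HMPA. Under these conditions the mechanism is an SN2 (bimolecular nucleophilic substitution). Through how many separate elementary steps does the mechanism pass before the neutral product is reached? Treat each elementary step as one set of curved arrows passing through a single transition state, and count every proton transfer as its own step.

Step 1: Backside attack by I⁻ on the carbon bearing the bromide: the new C–I bond forms as the C–Br bond breaks, with Walden inversion at carbon.
Total: 1 elementary step.

1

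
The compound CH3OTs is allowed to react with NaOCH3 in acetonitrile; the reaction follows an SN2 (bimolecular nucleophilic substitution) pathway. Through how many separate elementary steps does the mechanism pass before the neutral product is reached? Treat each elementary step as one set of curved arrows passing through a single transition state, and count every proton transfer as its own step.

1

Step 1: The methoxide nucleophile donates a lone pair from O to the α-carbon in a backside attack; simultaneously the C–O σ-bond breaks and both of its electrons leave with TsO⁻. One concerted step with inversion of configuration.
Total: 1 elementary step.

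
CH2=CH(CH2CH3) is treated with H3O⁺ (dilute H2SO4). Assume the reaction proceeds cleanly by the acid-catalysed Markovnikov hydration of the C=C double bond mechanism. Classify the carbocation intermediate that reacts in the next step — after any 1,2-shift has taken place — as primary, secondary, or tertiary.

Step 1: The π electrons of the C=C bond attack a proton of H3O⁺; Markovnikov addition places the new C–H on the less-substituted alkene carbon, so the positive charge ends up on the more-substituted carbon — a secondary carbocation. H2O is released.
No single 1,2-shift to an adjacent carbon would give a more-substituted cation, so no rearrangement occurs.

secondary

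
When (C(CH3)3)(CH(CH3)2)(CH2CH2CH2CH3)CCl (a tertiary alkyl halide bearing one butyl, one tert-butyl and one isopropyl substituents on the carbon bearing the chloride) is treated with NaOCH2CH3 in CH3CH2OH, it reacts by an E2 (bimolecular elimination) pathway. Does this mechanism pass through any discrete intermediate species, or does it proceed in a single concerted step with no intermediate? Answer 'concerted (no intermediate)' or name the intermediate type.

concerted (no intermediate)

The strong base CH3CH2O⁻ removes a β-hydrogen; in the same concerted event the electrons of the breaking C–H bond form the new π(C=C) bond and the C–Cl σ-bond breaks, expelling Cl⁻. Anti-periplanar geometry; one transition state.
All bond changes occur in one transition state; no discrete intermediate is formed.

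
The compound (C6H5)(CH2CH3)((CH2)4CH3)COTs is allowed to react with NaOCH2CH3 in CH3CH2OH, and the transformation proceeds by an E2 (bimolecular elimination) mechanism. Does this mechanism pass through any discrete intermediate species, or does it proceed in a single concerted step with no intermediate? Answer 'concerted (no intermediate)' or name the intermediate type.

concerted (no intermediate)

The strong base CH3CH2O⁻ removes a β-hydrogen; in the same concerted event the electrons of the breaking C–H bond form the new π(C=C) bond and the C–O σ-bond breaks, expelling TsO⁻. Anti-periplanar geometry; one transition state.
All bond changes occur in one transition state; no discrete intermediate is formed.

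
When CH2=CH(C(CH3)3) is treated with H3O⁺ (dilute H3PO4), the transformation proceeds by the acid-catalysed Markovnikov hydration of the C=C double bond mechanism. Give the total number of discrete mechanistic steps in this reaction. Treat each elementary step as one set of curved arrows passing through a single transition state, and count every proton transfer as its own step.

Step 1: Electrophilic addition begins with the π(C=C) electrons forming a bond to the proton of H3O⁺. Following Markovnikov's rule, the resulting cation is secondary. H2O is released.
Step 2: A methyl group with its bonding pair migrates from the adjacent tert-butyl carbon to the cationic centre — a 1,2-methyl shift — upgrading the secondary cation to a tertiary one.
Step 3: A lone pair on the oxygen of H2O attacks the carbocation, forming a C–O bond and an oxonium ion (a protonated alcohol).
Step 4: Proton transfer from the O–H of the oxonium ion to H2O completes the catalytic cycle and yields the alcohol.
Total: 4 elementary steps.

4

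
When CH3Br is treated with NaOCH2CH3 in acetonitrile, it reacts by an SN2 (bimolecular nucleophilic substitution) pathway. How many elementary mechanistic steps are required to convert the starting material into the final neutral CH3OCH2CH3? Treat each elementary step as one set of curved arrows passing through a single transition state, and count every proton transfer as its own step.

1

Step 1: CH3CH2O⁻ attacks the back face of the α-carbon while Br⁻ departs with the C–Br bonding pair — a single concerted displacement through a pentacoordinate transition state.
Total: 1 elementary step.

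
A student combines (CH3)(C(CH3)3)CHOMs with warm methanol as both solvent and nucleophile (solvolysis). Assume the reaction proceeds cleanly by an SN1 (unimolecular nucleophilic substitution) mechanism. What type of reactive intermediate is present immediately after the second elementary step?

tertiary carbocation

Step 1: Unassisted departure of MsO⁻ (taking the C–O bonding pair) generates a secondary carbocation.
Step 2: Carbocation rearrangement: a 1,2-methyl shift from the adjacent tert-butyl carbon converts the initially-formed secondary cation into the more stable tertiary cation.
After step 2 the species present is a tertiary carbocation.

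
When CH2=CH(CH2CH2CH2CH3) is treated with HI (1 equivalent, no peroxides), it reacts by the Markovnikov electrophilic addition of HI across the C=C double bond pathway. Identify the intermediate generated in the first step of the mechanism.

secondary carbocation

Step 1: Protonation of the alkene by HI: the π bond acts as the nucleophile and picks up H⁺, giving the more stable (Markovnikov) secondary carbocation. The H–I bond breaks heterolytically, releasing I⁻.
After step 1 the species present is a secondary carbocation.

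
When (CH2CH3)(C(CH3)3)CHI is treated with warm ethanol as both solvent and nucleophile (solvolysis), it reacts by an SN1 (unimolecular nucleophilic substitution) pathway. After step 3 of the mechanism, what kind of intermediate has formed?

oxonium ion

Step 1: Ionisation: the C–I σ-bond cleaves heterolytically; both bonding electrons depart with I⁻, leaving a secondary carbocation at the α-carbon.
Step 2: A 1,2-methyl shift from the adjacent tert-butyl carbon moves the positive charge from the secondary centre to an adjacent carbon, generating a more stable tertiary carbocation.
Step 3: CH3CH2OH donates an oxygen lone pair into the empty p orbital of the cation, giving a protonated ether (an oxonium ion).
After step 3 the species present is an oxonium ion.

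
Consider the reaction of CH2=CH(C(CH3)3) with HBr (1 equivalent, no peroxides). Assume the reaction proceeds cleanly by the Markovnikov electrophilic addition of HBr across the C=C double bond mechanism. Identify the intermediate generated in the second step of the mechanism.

tertiary carbocation

Step 1: Electrophilic addition begins with the π(C=C) electrons forming a bond to the proton of HBr. Following Markovnikov's rule, the resulting cation is secondary. The H–Br bond breaks heterolytically, releasing Br⁻.
Step 2: Carbocation rearrangement: a 1,2-methyl shift from the adjacent tert-butyl carbon converts the initially-formed secondary cation into the more stable tertiary cation.
After step 2 the species present is a tertiary carbocation.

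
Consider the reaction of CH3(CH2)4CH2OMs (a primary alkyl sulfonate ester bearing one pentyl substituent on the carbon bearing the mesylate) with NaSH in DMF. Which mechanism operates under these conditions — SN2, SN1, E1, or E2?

SN2

Conditions: a primary substrate with a strong nucleophile in the polar aprotic solvent DMF.
These conditions are the textbook signature of the SN2 pathway.
An unhindered substrate with a strong nucleophile in a polar aprotic solvent favours one-step backside displacement.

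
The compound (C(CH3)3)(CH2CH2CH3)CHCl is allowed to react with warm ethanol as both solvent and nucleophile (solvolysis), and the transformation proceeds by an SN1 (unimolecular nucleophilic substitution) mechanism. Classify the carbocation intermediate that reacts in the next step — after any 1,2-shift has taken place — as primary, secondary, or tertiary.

tertiary

Step 1: Unassisted departure of Cl⁻ (taking the C–Cl bonding pair) generates a secondary carbocation.
Step 2: A methyl group with its bonding pair migrates from the adjacent tert-butyl carbon to the cationic centre — a 1,2-methyl shift — upgrading the secondary cation to a tertiary one.
The cation rearranges from secondary to tertiary via a 1,2-methyl shift from the adjacent tert-butyl carbon; the tertiary cation is what reacts next.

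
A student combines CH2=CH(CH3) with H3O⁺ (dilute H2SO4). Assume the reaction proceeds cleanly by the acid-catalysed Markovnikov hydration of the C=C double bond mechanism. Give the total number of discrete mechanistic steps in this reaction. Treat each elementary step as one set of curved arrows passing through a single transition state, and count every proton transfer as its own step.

Step 1: Electrophilic addition begins with the π(C=C) electrons forming a bond to the proton of H3O⁺. Following Markovnikov's rule, the resulting cation is secondary. H2O is released.
(No 1,2-shift: no single shift to an adjacent carbon would give a more stable cation.)
Step 2: Water acts as the nucleophile: an oxygen lone pair bonds to the cationic carbon, giving an oxonium-ion intermediate.
Step 3: Deprotonation of the oxonium ion by a water molecule delivers the neutral alcohol and regenerates the acid catalyst.
Total: 3 elementary steps.

3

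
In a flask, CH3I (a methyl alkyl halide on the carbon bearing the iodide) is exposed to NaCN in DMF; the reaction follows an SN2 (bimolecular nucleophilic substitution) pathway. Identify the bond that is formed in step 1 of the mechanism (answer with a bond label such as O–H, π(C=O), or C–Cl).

C–C

Step 1: The cyanide nucleophile donates a lone pair from C to the α-carbon in a backside attack; simultaneously the C–I σ-bond breaks and both of its electrons leave with I⁻. One concerted step with inversion of configuration.
The bond formed in this step is the C–C bond.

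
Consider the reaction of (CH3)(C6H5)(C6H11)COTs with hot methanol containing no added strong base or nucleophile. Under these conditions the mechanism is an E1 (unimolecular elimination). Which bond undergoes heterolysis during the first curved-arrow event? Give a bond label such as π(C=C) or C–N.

C–O

Step 1: Ionisation: the C–O σ-bond cleaves heterolytically; both bonding electrons depart with TsO⁻, leaving a tertiary carbocation at the α-carbon.
The bond broken in this step is the C–O bond.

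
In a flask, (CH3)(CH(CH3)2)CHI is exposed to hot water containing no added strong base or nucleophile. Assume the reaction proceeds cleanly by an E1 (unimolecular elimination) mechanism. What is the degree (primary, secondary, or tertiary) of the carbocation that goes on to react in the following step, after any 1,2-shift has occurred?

tertiary

Step 1: Rate-determining heterolysis of the C–I bond gives I⁻ and a secondary carbocation.
Step 2: Carbocation rearrangement: a 1,2-hydride shift from the adjacent isopropyl carbon converts the initially-formed secondary cation into the more stable tertiary cation.
The cation rearranges from secondary to tertiary via a 1,2-hydride shift from the adjacent isopropyl carbon; the tertiary cation is what reacts next.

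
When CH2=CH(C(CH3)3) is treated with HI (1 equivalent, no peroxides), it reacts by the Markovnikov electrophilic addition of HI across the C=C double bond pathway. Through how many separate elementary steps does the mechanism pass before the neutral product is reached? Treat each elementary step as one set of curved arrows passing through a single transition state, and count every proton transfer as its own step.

Step 1: Protonation of the alkene by HI: the π bond acts as the nucleophile and picks up H⁺, giving the more stable (Markovnikov) secondary carbocation. The H–I bond breaks heterolytically, releasing I⁻.
Step 2: A 1,2-methyl shift from the adjacent tert-butyl carbon moves the positive charge from the secondary centre to an adjacent carbon, generating a more stable tertiary carbocation.
Step 3: Nucleophilic attack by I⁻ on the carbocation completes the addition, giving R–I.
Total: 3 elementary steps.

3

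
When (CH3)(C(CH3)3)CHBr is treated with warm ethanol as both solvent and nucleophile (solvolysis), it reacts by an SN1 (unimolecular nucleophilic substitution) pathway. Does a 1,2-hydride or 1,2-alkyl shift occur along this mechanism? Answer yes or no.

yes

The first-formed carbocation is secondary.
The adjacent tert-butyl carbon has no hydrogen but bears methyl groups; migration of one methyl with its bonding pair (a 1,2-methyl shift) places the charge on a tertiary centre.
Tertiary is more stable than secondary, so the shift occurs.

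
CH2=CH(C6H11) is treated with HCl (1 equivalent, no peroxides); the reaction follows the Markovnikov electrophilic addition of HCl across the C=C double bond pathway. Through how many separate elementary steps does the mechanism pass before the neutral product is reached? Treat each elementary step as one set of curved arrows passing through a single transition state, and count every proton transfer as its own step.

Step 1: Protonation of the alkene by HCl: the π bond acts as the nucleophile and picks up H⁺, giving the more stable (Markovnikov) secondary carbocation. The H–Cl bond breaks heterolytically, releasing Cl⁻.
Step 2: A 1,2-hydride shift from the adjacent cyclohexyl carbon moves the positive charge from the secondary centre to an adjacent carbon, generating a more stable tertiary carbocation.
Step 3: Nucleophilic attack by Cl⁻ on the carbocation completes the addition, giving R–Cl.
Total: 3 elementary steps.

3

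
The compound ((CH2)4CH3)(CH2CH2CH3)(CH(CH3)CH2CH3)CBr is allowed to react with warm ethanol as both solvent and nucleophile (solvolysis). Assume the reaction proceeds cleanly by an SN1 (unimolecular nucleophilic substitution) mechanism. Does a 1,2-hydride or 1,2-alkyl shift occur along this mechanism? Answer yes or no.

no

The first-formed carbocation is tertiary.
No single 1,2-shift to an adjacent carbon would produce a more-substituted cation than the one already present, so no rearrangement occurs.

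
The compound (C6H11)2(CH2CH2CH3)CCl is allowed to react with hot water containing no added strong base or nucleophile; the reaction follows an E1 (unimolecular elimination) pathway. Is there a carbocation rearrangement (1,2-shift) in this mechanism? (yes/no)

no

The first-formed carbocation is tertiary.
No single 1,2-shift to an adjacent carbon would produce a more-substituted cation than the one already present, so no rearrangement occurs.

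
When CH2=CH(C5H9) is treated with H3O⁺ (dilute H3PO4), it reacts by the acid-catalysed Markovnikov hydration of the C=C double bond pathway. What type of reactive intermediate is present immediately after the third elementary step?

Step 1: Protonation of the alkene by H3O⁺: the π bond acts as the nucleophile and picks up H⁺, giving the more stable (Markovnikov) secondary carbocation. H2O is released.
Step 2: Carbocation rearrangement: a 1,2-hydride shift from the adjacent cyclopentyl carbon converts the initially-formed secondary cation into the more stable tertiary cation.
Step 3: Water acts as the nucleophile: an oxygen lone pair bonds to the cationic carbon, giving an oxonium-ion intermediate.
After step 3 the species present is an oxonium ion.

oxonium ion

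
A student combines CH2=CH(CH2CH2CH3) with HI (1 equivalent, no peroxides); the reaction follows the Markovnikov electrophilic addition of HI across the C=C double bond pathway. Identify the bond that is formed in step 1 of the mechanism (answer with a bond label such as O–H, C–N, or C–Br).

C–H

Step 1: The π electrons of the C=C bond attack a proton of HI; Markovnikov addition places the new C–H on the less-substituted alkene carbon, so the positive charge ends up on the more-substituted carbon — a secondary carbocation. The H–I bond breaks heterolytically, releasing I⁻.
The bond formed in this step is the C–H bond.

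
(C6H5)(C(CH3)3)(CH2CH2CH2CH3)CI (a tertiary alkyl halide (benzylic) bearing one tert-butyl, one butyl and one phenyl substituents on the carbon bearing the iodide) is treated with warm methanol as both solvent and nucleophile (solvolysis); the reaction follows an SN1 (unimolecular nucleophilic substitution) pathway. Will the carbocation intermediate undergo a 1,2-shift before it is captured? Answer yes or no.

The first-formed carbocation is tertiary.
No single 1,2-shift to an adjacent carbon would produce a more-substituted cation than the one already present, so no rearrangement occurs.

no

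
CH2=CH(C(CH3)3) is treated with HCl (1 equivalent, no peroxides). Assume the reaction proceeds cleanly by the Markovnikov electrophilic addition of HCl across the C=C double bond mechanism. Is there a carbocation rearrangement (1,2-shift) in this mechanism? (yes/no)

The first-formed carbocation is secondary.
The adjacent tert-butyl carbon has no hydrogen but bears methyl groups; migration of one methyl with its bonding pair (a 1,2-methyl shift) places the charge on a tertiary centre.
Tertiary is more stable than secondary, so the shift occurs.

yes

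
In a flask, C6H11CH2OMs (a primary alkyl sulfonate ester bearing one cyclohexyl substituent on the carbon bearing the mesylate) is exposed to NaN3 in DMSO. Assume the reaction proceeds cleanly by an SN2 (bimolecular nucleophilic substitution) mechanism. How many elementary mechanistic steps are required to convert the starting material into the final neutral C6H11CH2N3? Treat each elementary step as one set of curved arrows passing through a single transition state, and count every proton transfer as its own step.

1

Step 1: Backside attack by N3⁻ on the carbon bearing the mesylate: the new C–N bond forms as the C–O bond breaks, with Walden inversion at carbon.
Total: 1 elementary step.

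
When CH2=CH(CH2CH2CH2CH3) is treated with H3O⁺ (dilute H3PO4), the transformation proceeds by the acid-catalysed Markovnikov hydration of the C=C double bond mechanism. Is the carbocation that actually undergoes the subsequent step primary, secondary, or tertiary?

Step 1: The π electrons of the C=C bond attack a proton of H3O⁺; Markovnikov addition places the new C–H on the less-substituted alkene carbon, so the positive charge ends up on the more-substituted carbon — a secondary carbocation. H2O is released.
No single 1,2-shift to an adjacent carbon would give a more-substituted cation, so no rearrangement occurs.

secondary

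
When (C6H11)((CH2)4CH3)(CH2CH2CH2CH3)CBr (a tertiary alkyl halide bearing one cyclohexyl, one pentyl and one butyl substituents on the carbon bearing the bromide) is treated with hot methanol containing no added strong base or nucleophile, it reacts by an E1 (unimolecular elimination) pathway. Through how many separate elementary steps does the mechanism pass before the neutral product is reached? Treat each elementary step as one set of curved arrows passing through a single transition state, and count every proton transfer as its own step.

2

Step 1: The C–Br bond breaks with both electrons going to the bromide; Br⁻ leaves and a tertiary carbocation remains.
(No 1,2-shift: no single shift to an adjacent carbon would give a more stable cation.)
Step 2: A weak base (a methanol molecule from the solvent) removes a proton from a carbon adjacent to the cationic centre; the electrons of that C–H bond become the new π(C=C) bond, giving the alkene.
Total: 2 elementary steps.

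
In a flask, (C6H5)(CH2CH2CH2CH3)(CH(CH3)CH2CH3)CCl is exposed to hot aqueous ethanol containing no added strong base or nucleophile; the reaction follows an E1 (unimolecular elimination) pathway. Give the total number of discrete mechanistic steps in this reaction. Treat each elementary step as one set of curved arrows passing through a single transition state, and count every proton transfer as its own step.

2

Step 1: Ionisation: the C–Cl σ-bond cleaves heterolytically; both bonding electrons depart with Cl⁻, leaving a tertiary carbocation at the α-carbon.
(No 1,2-shift: no single shift to an adjacent carbon would give a more stable cation.)
Step 2: A weak base (a water (or ethanol) molecule from the solvent) removes a proton from a carbon adjacent to the cationic centre; the electrons of that C–H bond become the new π(C=C) bond, giving the alkene.
Total: 2 elementary steps.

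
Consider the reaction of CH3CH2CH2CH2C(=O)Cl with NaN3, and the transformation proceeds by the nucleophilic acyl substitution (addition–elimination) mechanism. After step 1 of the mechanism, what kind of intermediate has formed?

tetrahedral intermediate

Step 1: N3⁻ adds to the carbonyl carbon; the C=O π electrons shift onto oxygen and a tetrahedral alkoxide intermediate forms.
After step 1 the species present is a tetrahedral intermediate.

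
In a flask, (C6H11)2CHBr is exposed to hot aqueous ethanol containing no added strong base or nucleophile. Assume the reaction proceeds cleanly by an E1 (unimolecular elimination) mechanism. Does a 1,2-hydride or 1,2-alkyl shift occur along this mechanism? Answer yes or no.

The first-formed carbocation is secondary.
The adjacent cyclohexyl carbon already bears 2 other carbon substituents and has a hydrogen to migrate; after a 1,2-hydride shift from that carbon the positive charge sits on a tertiary centre.
Tertiary is more stable than secondary, so the shift occurs.

yes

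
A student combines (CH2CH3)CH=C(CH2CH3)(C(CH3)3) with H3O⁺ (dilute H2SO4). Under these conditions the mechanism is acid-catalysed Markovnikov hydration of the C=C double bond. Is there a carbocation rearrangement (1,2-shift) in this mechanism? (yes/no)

The first-formed carbocation is tertiary.
No single 1,2-shift to an adjacent carbon would produce a more-substituted cation than the one already present, so no rearrangement occurs.

no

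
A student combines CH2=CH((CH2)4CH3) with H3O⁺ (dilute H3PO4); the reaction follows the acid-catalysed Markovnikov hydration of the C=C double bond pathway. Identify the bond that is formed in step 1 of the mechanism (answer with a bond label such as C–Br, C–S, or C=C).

C–H

Step 1: Protonation of the alkene by H3O⁺: the π bond acts as the nucleophile and picks up H⁺, giving the more stable (Markovnikov) secondary carbocation. H2O is released.
The bond formed in this step is the C–H bond.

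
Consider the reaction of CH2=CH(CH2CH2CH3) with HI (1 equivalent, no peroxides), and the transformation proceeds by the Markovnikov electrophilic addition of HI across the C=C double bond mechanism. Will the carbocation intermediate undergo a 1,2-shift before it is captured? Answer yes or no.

The first-formed carbocation is secondary.
No single 1,2-shift to an adjacent carbon would produce a more-substituted cation than the one already present, so no rearrangement occurs.

no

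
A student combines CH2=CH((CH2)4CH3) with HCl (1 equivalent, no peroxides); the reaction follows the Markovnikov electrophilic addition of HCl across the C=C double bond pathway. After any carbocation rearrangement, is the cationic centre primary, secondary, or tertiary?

secondary

Step 1: Electrophilic addition begins with the π(C=C) electrons forming a bond to the proton of HCl. Following Markovnikov's rule, the resulting cation is secondary. The H–Cl bond breaks heterolytically, releasing Cl⁻.
No single 1,2-shift to an adjacent carbon would give a more-substituted cation, so no rearrangement occurs.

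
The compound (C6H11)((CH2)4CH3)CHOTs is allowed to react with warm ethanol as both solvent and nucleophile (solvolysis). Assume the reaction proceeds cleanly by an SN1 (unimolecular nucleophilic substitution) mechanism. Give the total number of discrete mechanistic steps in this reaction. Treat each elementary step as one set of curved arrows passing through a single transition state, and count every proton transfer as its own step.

Step 1: Unassisted departure of TsO⁻ (taking the C–O bonding pair) generates a secondary carbocation.
Step 2: A 1,2-hydride shift from the adjacent cyclohexyl carbon moves the positive charge from the secondary centre to an adjacent carbon, generating a more stable tertiary carbocation.
Step 3: CH3CH2OH donates an oxygen lone pair into the empty p orbital of the cation, giving a protonated ether (an oxonium ion).
Step 4: Proton transfer from the O–H of the oxonium ion to a solvent molecule delivers the neutral ether.
Total: 4 elementary steps.

4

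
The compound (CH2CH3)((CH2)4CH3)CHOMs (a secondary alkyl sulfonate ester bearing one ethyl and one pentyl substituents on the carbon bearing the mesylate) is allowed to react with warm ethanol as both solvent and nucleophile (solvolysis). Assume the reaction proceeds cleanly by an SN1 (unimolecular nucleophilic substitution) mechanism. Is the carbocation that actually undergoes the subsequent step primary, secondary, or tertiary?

Step 1: The C–O bond breaks with both electrons going to the mesylate; MsO⁻ leaves and a secondary carbocation remains.
No single 1,2-shift to an adjacent carbon would give a more-substituted cation, so no rearrangement occurs.

secondary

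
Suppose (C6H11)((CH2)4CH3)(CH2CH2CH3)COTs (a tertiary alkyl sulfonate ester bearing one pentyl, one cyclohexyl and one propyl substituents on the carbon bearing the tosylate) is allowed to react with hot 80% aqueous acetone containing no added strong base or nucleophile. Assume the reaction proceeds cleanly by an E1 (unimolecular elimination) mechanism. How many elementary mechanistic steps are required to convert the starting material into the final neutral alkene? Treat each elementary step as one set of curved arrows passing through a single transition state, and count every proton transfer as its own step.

Step 1: Ionisation: the C–O σ-bond cleaves heterolytically; both bonding electrons depart with TsO⁻, leaving a tertiary carbocation at the α-carbon.
(No 1,2-shift: no single shift to an adjacent carbon would give a more stable cation.)
Step 2: Loss of a β-proton to a water molecule of the solvent: the C–H bonding pair collapses toward the cationic carbon to form the C=C π bond, yielding the alkene.
Total: 2 elementary steps.

2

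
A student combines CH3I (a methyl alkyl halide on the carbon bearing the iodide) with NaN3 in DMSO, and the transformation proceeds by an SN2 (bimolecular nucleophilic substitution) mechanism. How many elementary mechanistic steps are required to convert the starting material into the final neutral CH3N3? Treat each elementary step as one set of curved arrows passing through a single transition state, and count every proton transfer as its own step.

1

Step 1: Backside attack by N3⁻ on the carbon bearing the iodide: the new C–N bond forms as the C–I bond breaks, with Walden inversion at carbon.
Total: 1 elementary step.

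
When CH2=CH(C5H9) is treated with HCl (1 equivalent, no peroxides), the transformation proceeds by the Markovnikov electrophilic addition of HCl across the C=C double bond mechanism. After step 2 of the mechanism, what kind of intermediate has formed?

Step 1: Protonation of the alkene by HCl: the π bond acts as the nucleophile and picks up H⁺, giving the more stable (Markovnikov) secondary carbocation. The H–Cl bond breaks heterolytically, releasing Cl⁻.
Step 2: Carbocation rearrangement: a 1,2-hydride shift from the adjacent cyclopentyl carbon converts the initially-formed secondary cation into the more stable tertiary cation.
After step 2 the species present is a tertiary carbocation.

tertiary carbocation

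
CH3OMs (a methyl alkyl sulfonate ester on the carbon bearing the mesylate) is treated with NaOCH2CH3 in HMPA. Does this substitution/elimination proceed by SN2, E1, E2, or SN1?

Conditions: a methyl substrate with a strong nucleophile in the polar aprotic solvent HMPA.
These conditions are the textbook signature of the SN2 pathway.
An unhindered substrate with a strong nucleophile in a polar aprotic solvent favours one-step backside displacement.

SN2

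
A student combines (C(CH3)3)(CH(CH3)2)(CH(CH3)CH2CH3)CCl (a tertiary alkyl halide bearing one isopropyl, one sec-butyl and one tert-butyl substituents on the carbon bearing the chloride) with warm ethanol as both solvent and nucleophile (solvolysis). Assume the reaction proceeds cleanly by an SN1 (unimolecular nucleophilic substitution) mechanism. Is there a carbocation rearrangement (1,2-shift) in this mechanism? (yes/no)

no

The first-formed carbocation is tertiary.
No single 1,2-shift to an adjacent carbon would produce a more-substituted cation than the one already present, so no rearrangement occurs.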